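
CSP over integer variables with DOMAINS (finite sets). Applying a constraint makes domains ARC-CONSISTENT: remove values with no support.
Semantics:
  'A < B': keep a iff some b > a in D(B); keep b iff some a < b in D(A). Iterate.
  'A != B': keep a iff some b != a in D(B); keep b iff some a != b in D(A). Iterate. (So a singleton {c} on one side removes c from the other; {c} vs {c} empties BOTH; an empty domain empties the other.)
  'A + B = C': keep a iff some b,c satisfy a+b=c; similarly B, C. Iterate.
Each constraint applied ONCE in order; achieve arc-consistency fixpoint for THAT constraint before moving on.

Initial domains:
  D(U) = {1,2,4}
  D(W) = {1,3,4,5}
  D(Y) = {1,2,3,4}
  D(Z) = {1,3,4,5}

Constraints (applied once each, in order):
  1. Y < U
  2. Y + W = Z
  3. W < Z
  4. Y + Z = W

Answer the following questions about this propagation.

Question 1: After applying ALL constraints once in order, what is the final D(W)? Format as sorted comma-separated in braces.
Answer: {4}

Derivation:
Constraint 1 (Y < U) on D(Y)={1,2,3,4} D(U)={1,2,4}: Y {1,2,3,4}->{1,2,3}; U {1,2,4}->{2,4}
Constraint 2 (Y + W = Z) on D(Y)={1,2,3} D(W)={1,3,4,5} D(Z)={1,3,4,5}: W {1,3,4,5}->{1,3,4}; Z {1,3,4,5}->{3,4,5}
Constraint 3 (W < Z) on D(W)={1,3,4} D(Z)={3,4,5}: no change
Constraint 4 (Y + Z = W) on D(Y)={1,2,3} D(Z)={3,4,5} D(W)={1,3,4}: Y {1,2,3}->{1}; Z {3,4,5}->{3}; W {1,3,4}->{4}
So after all 4 constraints: D(W) = {4}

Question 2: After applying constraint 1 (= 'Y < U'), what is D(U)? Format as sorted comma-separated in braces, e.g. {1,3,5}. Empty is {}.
Constraint 1 (Y < U) on D(Y)={1,2,3,4} D(U)={1,2,4}: Y {1,2,3,4}->{1,2,3}; U {1,2,4}->{2,4}
So after constraint 1: D(U) = {2,4}

Answer: {2,4}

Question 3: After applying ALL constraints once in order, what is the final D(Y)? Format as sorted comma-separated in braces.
Answer: {1}

Derivation:
Constraint 1 (Y < U) on D(Y)={1,2,3,4} D(U)={1,2,4}: Y {1,2,3,4}->{1,2,3}; U {1,2,4}->{2,4}
Constraint 2 (Y + W = Z) on D(Y)={1,2,3} D(W)={1,3,4,5} D(Z)={1,3,4,5}: W {1,3,4,5}->{1,3,4}; Z {1,3,4,5}->{3,4,5}
Constraint 3 (W < Z) on D(W)={1,3,4} D(Z)={3,4,5}: no change
Constraint 4 (Y + Z = W) on D(Y)={1,2,3} D(Z)={3,4,5} D(W)={1,3,4}: Y {1,2,3}->{1}; Z {3,4,5}->{3}; W {1,3,4}->{4}
So after all 4 constraints: D(Y) = {1}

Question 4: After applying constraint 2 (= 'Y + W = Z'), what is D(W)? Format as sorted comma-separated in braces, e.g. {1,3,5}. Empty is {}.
Answer: {1,3,4}

Derivation:
Constraint 1 (Y < U) on D(Y)={1,2,3,4} D(U)={1,2,4}: Y {1,2,3,4}->{1,2,3}; U {1,2,4}->{2,4}
Constraint 2 (Y + W = Z) on D(Y)={1,2,3} D(W)={1,3,4,5} D(Z)={1,3,4,5}: W {1,3,4,5}->{1,3,4}; Z {1,3,4,5}->{3,4,5}
So after constraint 2: D(W) = {1,3,4}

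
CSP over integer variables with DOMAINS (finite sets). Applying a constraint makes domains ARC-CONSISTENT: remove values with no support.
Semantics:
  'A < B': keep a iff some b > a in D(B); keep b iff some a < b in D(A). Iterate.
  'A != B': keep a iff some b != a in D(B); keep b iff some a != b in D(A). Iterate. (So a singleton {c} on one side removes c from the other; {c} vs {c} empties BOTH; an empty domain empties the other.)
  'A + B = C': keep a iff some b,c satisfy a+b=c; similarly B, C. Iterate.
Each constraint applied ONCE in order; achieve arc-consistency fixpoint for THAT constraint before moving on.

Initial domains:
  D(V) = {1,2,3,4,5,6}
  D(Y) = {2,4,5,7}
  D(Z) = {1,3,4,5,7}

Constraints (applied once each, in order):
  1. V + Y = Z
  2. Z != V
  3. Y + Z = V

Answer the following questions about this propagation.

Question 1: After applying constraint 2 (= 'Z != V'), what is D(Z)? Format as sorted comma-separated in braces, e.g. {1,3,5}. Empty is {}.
Answer: {3,4,5,7}

Derivation:
Constraint 1 (V + Y = Z) on D(V)={1,2,3,4,5,6} D(Y)={2,4,5,7} D(Z)={1,3,4,5,7}: V {1,2,3,4,5,6}->{1,2,3,5}; Y {2,4,5,7}->{2,4,5}; Z {1,3,4,5,7}->{3,4,5,7}
Constraint 2 (Z != V) on D(Z)={3,4,5,7} D(V)={1,2,3,5}: no change
So after constraint 2: D(Z) = {3,4,5,7}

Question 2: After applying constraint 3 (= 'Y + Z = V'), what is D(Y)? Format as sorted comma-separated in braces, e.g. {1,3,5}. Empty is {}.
Answer: {2}

Derivation:
Constraint 1 (V + Y = Z) on D(V)={1,2,3,4,5,6} D(Y)={2,4,5,7} D(Z)={1,3,4,5,7}: V {1,2,3,4,5,6}->{1,2,3,5}; Y {2,4,5,7}->{2,4,5}; Z {1,3,4,5,7}->{3,4,5,7}
Constraint 2 (Z != V) on D(Z)={3,4,5,7} D(V)={1,2,3,5}: no change
Constraint 3 (Y + Z = V) on D(Y)={2,4,5} D(Z)={3,4,5,7} D(V)={1,2,3,5}: Y {2,4,5}->{2}; Z {3,4,5,7}->{3}; V {1,2,3,5}->{5}
So after constraint 3: D(Y) = {2}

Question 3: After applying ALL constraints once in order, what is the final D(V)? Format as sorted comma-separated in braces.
Answer: {5}

Derivation:
Constraint 1 (V + Y = Z) on D(V)={1,2,3,4,5,6} D(Y)={2,4,5,7} D(Z)={1,3,4,5,7}: V {1,2,3,4,5,6}->{1,2,3,5}; Y {2,4,5,7}->{2,4,5}; Z {1,3,4,5,7}->{3,4,5,7}
Constraint 2 (Z != V) on D(Z)={3,4,5,7} D(V)={1,2,3,5}: no change
Constraint 3 (Y + Z = V) on D(Y)={2,4,5} D(Z)={3,4,5,7} D(V)={1,2,3,5}: Y {2,4,5}->{2}; Z {3,4,5,7}->{3}; V {1,2,3,5}->{5}
So after all 3 constraints: D(V) = {5}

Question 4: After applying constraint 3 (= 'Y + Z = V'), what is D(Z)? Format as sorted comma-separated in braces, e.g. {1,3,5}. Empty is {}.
Answer: {3}

Derivation:
Constraint 1 (V + Y = Z) on D(V)={1,2,3,4,5,6} D(Y)={2,4,5,7} D(Z)={1,3,4,5,7}: V {1,2,3,4,5,6}->{1,2,3,5}; Y {2,4,5,7}->{2,4,5}; Z {1,3,4,5,7}->{3,4,5,7}
Constraint 2 (Z != V) on D(Z)={3,4,5,7} D(V)={1,2,3,5}: no change
Constraint 3 (Y + Z = V) on D(Y)={2,4,5} D(Z)={3,4,5,7} D(V)={1,2,3,5}: Y {2,4,5}->{2}; Z {3,4,5,7}->{3}; V {1,2,3,5}->{5}
So after constraint 3: D(Z) = {3}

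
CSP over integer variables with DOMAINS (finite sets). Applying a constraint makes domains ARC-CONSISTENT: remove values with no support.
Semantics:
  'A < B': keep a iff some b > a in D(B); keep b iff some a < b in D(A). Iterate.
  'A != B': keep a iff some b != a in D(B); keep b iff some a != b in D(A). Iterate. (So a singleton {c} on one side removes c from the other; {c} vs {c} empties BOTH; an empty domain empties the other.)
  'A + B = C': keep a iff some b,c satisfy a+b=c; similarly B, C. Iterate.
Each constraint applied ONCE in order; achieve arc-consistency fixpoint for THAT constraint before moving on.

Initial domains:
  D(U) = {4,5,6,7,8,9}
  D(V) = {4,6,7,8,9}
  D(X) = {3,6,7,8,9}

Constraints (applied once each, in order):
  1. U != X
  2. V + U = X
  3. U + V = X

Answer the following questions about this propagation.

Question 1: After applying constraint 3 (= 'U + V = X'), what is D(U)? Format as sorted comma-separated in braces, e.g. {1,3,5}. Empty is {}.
Answer: {4,5}

Derivation:
Constraint 1 (U != X) on D(U)={4,5,6,7,8,9} D(X)={3,6,7,8,9}: no change
Constraint 2 (V + U = X) on D(V)={4,6,7,8,9} D(U)={4,5,6,7,8,9} D(X)={3,6,7,8,9}: V {4,6,7,8,9}->{4}; U {4,5,6,7,8,9}->{4,5}; X {3,6,7,8,9}->{8,9}
Constraint 3 (U + V = X) on D(U)={4,5} D(V)={4} D(X)={8,9}: no change
So after constraint 3: D(U) = {4,5}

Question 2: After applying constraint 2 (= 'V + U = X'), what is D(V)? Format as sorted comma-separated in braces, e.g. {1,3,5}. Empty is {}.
Answer: {4}

Derivation:
Constraint 1 (U != X) on D(U)={4,5,6,7,8,9} D(X)={3,6,7,8,9}: no change
Constraint 2 (V + U = X) on D(V)={4,6,7,8,9} D(U)={4,5,6,7,8,9} D(X)={3,6,7,8,9}: V {4,6,7,8,9}->{4}; U {4,5,6,7,8,9}->{4,5}; X {3,6,7,8,9}->{8,9}
So after constraint 2: D(V) = {4}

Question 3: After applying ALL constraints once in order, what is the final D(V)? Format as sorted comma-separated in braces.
Constraint 1 (U != X) on D(U)={4,5,6,7,8,9} D(X)={3,6,7,8,9}: no change
Constraint 2 (V + U = X) on D(V)={4,6,7,8,9} D(U)={4,5,6,7,8,9} D(X)={3,6,7,8,9}: V {4,6,7,8,9}->{4}; U {4,5,6,7,8,9}->{4,5}; X {3,6,7,8,9}->{8,9}
Constraint 3 (U + V = X) on D(U)={4,5} D(V)={4} D(X)={8,9}: no change
So after all 3 constraints: D(V) = {4}

Answer: {4}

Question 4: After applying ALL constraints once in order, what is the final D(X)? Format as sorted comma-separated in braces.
Answer: {8,9}

Derivation:
Constraint 1 (U != X) on D(U)={4,5,6,7,8,9} D(X)={3,6,7,8,9}: no change
Constraint 2 (V + U = X) on D(V)={4,6,7,8,9} D(U)={4,5,6,7,8,9} D(X)={3,6,7,8,9}: V {4,6,7,8,9}->{4}; U {4,5,6,7,8,9}->{4,5}; X {3,6,7,8,9}->{8,9}
Constraint 3 (U + V = X) on D(U)={4,5} D(V)={4} D(X)={8,9}: no change
So after all 3 constraints: D(X) = {8,9}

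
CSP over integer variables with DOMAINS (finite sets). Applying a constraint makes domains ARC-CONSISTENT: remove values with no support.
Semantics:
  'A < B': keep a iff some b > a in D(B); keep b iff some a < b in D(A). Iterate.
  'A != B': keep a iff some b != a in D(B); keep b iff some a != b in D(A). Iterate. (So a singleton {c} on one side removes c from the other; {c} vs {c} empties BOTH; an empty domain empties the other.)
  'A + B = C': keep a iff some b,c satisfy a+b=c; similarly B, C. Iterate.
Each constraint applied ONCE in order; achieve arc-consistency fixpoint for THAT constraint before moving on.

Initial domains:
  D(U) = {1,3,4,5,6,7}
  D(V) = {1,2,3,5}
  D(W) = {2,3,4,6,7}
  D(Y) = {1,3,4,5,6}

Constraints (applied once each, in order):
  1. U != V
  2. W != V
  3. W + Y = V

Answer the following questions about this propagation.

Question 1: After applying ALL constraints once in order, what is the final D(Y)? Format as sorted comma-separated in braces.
Constraint 1 (U != V) on D(U)={1,3,4,5,6,7} D(V)={1,2,3,5}: no change
Constraint 2 (W != V) on D(W)={2,3,4,6,7} D(V)={1,2,3,5}: no change
Constraint 3 (W + Y = V) on D(W)={2,3,4,6,7} D(Y)={1,3,4,5,6} D(V)={1,2,3,5}: W {2,3,4,6,7}->{2,4}; Y {1,3,4,5,6}->{1,3}; V {1,2,3,5}->{3,5}
So after all 3 constraints: D(Y) = {1,3}

Answer: {1,3}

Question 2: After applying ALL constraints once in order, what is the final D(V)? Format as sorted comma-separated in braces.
Constraint 1 (U != V) on D(U)={1,3,4,5,6,7} D(V)={1,2,3,5}: no change
Constraint 2 (W != V) on D(W)={2,3,4,6,7} D(V)={1,2,3,5}: no change
Constraint 3 (W + Y = V) on D(W)={2,3,4,6,7} D(Y)={1,3,4,5,6} D(V)={1,2,3,5}: W {2,3,4,6,7}->{2,4}; Y {1,3,4,5,6}->{1,3}; V {1,2,3,5}->{3,5}
So after all 3 constraints: D(V) = {3,5}

Answer: {3,5}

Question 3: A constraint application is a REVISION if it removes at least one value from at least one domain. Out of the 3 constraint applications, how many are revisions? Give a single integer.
Answer: 1

Derivation:
Constraint 1 (U != V) on D(U)={1,3,4,5,6,7} D(V)={1,2,3,5}: no change => not a revision
Constraint 2 (W != V) on D(W)={2,3,4,6,7} D(V)={1,2,3,5}: no change => not a revision
Constraint 3 (W + Y = V) on D(W)={2,3,4,6,7} D(Y)={1,3,4,5,6} D(V)={1,2,3,5}: W {2,3,4,6,7}->{2,4}; Y {1,3,4,5,6}->{1,3}; V {1,2,3,5}->{3,5} => REVISION
Total revisions = 1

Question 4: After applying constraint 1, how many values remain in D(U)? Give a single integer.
Answer: 6

Derivation:
Constraint 1 (U != V) on D(U)={1,3,4,5,6,7} D(V)={1,2,3,5}: no change
So after constraint 1: D(U)={1,3,4,5,6,7}, size = 6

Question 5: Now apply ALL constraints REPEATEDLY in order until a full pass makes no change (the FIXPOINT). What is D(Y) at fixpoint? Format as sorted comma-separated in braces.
pass 0 (initial): D(Y)={1,3,4,5,6}
pass 1: V {1,2,3,5}->{3,5}; W {2,3,4,6,7}->{2,4}; Y {1,3,4,5,6}->{1,3}
pass 2: no change
Fixpoint after 2 passes: D(Y) = {1,3}

Answer: {1,3}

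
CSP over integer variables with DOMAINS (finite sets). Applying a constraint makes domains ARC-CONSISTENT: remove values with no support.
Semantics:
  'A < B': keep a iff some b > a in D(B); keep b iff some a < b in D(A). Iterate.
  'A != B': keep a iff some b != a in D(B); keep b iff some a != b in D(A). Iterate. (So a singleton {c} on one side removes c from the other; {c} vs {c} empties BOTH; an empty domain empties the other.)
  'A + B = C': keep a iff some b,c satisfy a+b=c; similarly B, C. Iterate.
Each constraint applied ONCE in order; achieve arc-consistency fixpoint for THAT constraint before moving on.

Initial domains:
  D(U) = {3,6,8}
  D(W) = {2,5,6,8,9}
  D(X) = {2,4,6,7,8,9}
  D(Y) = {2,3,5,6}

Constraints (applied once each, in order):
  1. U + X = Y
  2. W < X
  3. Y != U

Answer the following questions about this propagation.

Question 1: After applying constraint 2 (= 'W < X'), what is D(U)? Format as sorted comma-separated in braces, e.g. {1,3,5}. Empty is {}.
Constraint 1 (U + X = Y) on D(U)={3,6,8} D(X)={2,4,6,7,8,9} D(Y)={2,3,5,6}: U {3,6,8}->{3}; X {2,4,6,7,8,9}->{2}; Y {2,3,5,6}->{5}
Constraint 2 (W < X) on D(W)={2,5,6,8,9} D(X)={2}: W {2,5,6,8,9}->{}; X {2}->{}
So after constraint 2: D(U) = {3}

Answer: {3}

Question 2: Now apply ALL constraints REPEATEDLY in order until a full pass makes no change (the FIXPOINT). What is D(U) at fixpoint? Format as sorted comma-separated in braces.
Answer: {}

Derivation:
pass 0 (initial): D(U)={3,6,8}
pass 1: U {3,6,8}->{3}; W {2,5,6,8,9}->{}; X {2,4,6,7,8,9}->{}; Y {2,3,5,6}->{5}
pass 2: U {3}->{}; Y {5}->{}
pass 3: no change
Fixpoint after 3 passes: D(U) = {}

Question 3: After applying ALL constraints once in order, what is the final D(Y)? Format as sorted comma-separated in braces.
Constraint 1 (U + X = Y) on D(U)={3,6,8} D(X)={2,4,6,7,8,9} D(Y)={2,3,5,6}: U {3,6,8}->{3}; X {2,4,6,7,8,9}->{2}; Y {2,3,5,6}->{5}
Constraint 2 (W < X) on D(W)={2,5,6,8,9} D(X)={2}: W {2,5,6,8,9}->{}; X {2}->{}
Constraint 3 (Y != U) on D(Y)={5} D(U)={3}: no change
So after all 3 constraints: D(Y) = {5}

Answer: {5}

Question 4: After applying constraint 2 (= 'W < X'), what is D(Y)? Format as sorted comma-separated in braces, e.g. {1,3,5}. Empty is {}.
Constraint 1 (U + X = Y) on D(U)={3,6,8} D(X)={2,4,6,7,8,9} D(Y)={2,3,5,6}: U {3,6,8}->{3}; X {2,4,6,7,8,9}->{2}; Y {2,3,5,6}->{5}
Constraint 2 (W < X) on D(W)={2,5,6,8,9} D(X)={2}: W {2,5,6,8,9}->{}; X {2}->{}
So after constraint 2: D(Y) = {5}

Answer: {5}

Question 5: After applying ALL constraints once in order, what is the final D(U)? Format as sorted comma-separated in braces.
Constraint 1 (U + X = Y) on D(U)={3,6,8} D(X)={2,4,6,7,8,9} D(Y)={2,3,5,6}: U {3,6,8}->{3}; X {2,4,6,7,8,9}->{2}; Y {2,3,5,6}->{5}
Constraint 2 (W < X) on D(W)={2,5,6,8,9} D(X)={2}: W {2,5,6,8,9}->{}; X {2}->{}
Constraint 3 (Y != U) on D(Y)={5} D(U)={3}: no change
So after all 3 constraints: D(U) = {3}

Answer: {3}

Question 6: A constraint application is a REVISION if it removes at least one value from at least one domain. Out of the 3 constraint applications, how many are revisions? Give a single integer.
Constraint 1 (U + X = Y) on D(U)={3,6,8} D(X)={2,4,6,7,8,9} D(Y)={2,3,5,6}: U {3,6,8}->{3}; X {2,4,6,7,8,9}->{2}; Y {2,3,5,6}->{5} => REVISION
Constraint 2 (W < X) on D(W)={2,5,6,8,9} D(X)={2}: W {2,5,6,8,9}->{}; X {2}->{} => REVISION
Constraint 3 (Y != U) on D(Y)={5} D(U)={3}: no change => not a revision
Total revisions = 2

Answer: 2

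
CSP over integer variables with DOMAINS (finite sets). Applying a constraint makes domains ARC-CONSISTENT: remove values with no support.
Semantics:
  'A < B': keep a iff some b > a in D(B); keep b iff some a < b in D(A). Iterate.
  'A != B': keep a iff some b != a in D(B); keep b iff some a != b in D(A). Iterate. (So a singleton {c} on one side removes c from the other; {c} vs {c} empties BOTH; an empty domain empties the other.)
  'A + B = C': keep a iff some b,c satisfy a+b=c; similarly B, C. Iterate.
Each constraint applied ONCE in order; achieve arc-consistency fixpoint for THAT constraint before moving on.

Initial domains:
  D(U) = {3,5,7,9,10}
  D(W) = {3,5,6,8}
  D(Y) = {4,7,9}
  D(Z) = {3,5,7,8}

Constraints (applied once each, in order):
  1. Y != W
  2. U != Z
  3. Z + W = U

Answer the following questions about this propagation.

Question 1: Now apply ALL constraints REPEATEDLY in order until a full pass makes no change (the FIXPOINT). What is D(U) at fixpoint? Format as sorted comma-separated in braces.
pass 0 (initial): D(U)={3,5,7,9,10}
pass 1: U {3,5,7,9,10}->{9,10}; W {3,5,6,8}->{3,5,6}; Z {3,5,7,8}->{3,5,7}
pass 2: no change
Fixpoint after 2 passes: D(U) = {9,10}

Answer: {9,10}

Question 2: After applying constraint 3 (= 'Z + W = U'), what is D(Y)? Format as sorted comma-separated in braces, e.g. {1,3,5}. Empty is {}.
Constraint 1 (Y != W) on D(Y)={4,7,9} D(W)={3,5,6,8}: no change
Constraint 2 (U != Z) on D(U)={3,5,7,9,10} D(Z)={3,5,7,8}: no change
Constraint 3 (Z + W = U) on D(Z)={3,5,7,8} D(W)={3,5,6,8} D(U)={3,5,7,9,10}: Z {3,5,7,8}->{3,5,7}; W {3,5,6,8}->{3,5,6}; U {3,5,7,9,10}->{9,10}
So after constraint 3: D(Y) = {4,7,9}

Answer: {4,7,9}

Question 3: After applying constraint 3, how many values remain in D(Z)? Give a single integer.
Answer: 3

Derivation:
Constraint 1 (Y != W) on D(Y)={4,7,9} D(W)={3,5,6,8}: no change
Constraint 2 (U != Z) on D(U)={3,5,7,9,10} D(Z)={3,5,7,8}: no change
Constraint 3 (Z + W = U) on D(Z)={3,5,7,8} D(W)={3,5,6,8} D(U)={3,5,7,9,10}: Z {3,5,7,8}->{3,5,7}; W {3,5,6,8}->{3,5,6}; U {3,5,7,9,10}->{9,10}
So after constraint 3: D(Z)={3,5,7}, size = 3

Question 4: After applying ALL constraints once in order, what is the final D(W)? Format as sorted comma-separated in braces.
Answer: {3,5,6}

Derivation:
Constraint 1 (Y != W) on D(Y)={4,7,9} D(W)={3,5,6,8}: no change
Constraint 2 (U != Z) on D(U)={3,5,7,9,10} D(Z)={3,5,7,8}: no change
Constraint 3 (Z + W = U) on D(Z)={3,5,7,8} D(W)={3,5,6,8} D(U)={3,5,7,9,10}: Z {3,5,7,8}->{3,5,7}; W {3,5,6,8}->{3,5,6}; U {3,5,7,9,10}->{9,10}
So after all 3 constraints: D(W) = {3,5,6}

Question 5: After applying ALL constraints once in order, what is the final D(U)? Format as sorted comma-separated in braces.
Constraint 1 (Y != W) on D(Y)={4,7,9} D(W)={3,5,6,8}: no change
Constraint 2 (U != Z) on D(U)={3,5,7,9,10} D(Z)={3,5,7,8}: no change
Constraint 3 (Z + W = U) on D(Z)={3,5,7,8} D(W)={3,5,6,8} D(U)={3,5,7,9,10}: Z {3,5,7,8}->{3,5,7}; W {3,5,6,8}->{3,5,6}; U {3,5,7,9,10}->{9,10}
So after all 3 constraints: D(U) = {9,10}

Answer: {9,10}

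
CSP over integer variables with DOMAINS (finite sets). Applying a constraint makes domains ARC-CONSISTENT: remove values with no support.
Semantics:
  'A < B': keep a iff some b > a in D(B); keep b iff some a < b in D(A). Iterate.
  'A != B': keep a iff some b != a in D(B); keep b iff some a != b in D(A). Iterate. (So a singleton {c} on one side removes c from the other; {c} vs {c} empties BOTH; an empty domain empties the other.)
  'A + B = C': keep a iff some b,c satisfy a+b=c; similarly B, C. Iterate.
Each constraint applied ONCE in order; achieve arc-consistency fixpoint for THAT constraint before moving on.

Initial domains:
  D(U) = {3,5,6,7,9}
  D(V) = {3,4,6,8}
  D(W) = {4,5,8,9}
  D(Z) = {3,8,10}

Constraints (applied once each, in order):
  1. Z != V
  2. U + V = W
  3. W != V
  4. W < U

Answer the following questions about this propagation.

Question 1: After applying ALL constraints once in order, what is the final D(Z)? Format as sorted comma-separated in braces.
Answer: {3,8,10}

Derivation:
Constraint 1 (Z != V) on D(Z)={3,8,10} D(V)={3,4,6,8}: no change
Constraint 2 (U + V = W) on D(U)={3,5,6,7,9} D(V)={3,4,6,8} D(W)={4,5,8,9}: U {3,5,6,7,9}->{3,5,6}; V {3,4,6,8}->{3,4,6}; W {4,5,8,9}->{8,9}
Constraint 3 (W != V) on D(W)={8,9} D(V)={3,4,6}: no change
Constraint 4 (W < U) on D(W)={8,9} D(U)={3,5,6}: W {8,9}->{}; U {3,5,6}->{}
So after all 4 constraints: D(Z) = {3,8,10}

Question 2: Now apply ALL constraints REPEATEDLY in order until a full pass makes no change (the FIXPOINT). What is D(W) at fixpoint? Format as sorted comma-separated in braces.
pass 0 (initial): D(W)={4,5,8,9}
pass 1: U {3,5,6,7,9}->{}; V {3,4,6,8}->{3,4,6}; W {4,5,8,9}->{}
pass 2: V {3,4,6}->{}
pass 3: Z {3,8,10}->{}
pass 4: no change
Fixpoint after 4 passes: D(W) = {}

Answer: {}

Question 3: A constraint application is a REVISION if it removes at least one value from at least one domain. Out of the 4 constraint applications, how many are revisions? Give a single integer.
Constraint 1 (Z != V) on D(Z)={3,8,10} D(V)={3,4,6,8}: no change => not a revision
Constraint 2 (U + V = W) on D(U)={3,5,6,7,9} D(V)={3,4,6,8} D(W)={4,5,8,9}: U {3,5,6,7,9}->{3,5,6}; V {3,4,6,8}->{3,4,6}; W {4,5,8,9}->{8,9} => REVISION
Constraint 3 (W != V) on D(W)={8,9} D(V)={3,4,6}: no change => not a revision
Constraint 4 (W < U) on D(W)={8,9} D(U)={3,5,6}: W {8,9}->{}; U {3,5,6}->{} => REVISION
Total revisions = 2

Answer: 2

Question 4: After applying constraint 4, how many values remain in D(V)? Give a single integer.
Answer: 3

Derivation:
Constraint 1 (Z != V) on D(Z)={3,8,10} D(V)={3,4,6,8}: no change
Constraint 2 (U + V = W) on D(U)={3,5,6,7,9} D(V)={3,4,6,8} D(W)={4,5,8,9}: U {3,5,6,7,9}->{3,5,6}; V {3,4,6,8}->{3,4,6}; W {4,5,8,9}->{8,9}
Constraint 3 (W != V) on D(W)={8,9} D(V)={3,4,6}: no change
Constraint 4 (W < U) on D(W)={8,9} D(U)={3,5,6}: W {8,9}->{}; U {3,5,6}->{}
So after constraint 4: D(V)={3,4,6}, size = 3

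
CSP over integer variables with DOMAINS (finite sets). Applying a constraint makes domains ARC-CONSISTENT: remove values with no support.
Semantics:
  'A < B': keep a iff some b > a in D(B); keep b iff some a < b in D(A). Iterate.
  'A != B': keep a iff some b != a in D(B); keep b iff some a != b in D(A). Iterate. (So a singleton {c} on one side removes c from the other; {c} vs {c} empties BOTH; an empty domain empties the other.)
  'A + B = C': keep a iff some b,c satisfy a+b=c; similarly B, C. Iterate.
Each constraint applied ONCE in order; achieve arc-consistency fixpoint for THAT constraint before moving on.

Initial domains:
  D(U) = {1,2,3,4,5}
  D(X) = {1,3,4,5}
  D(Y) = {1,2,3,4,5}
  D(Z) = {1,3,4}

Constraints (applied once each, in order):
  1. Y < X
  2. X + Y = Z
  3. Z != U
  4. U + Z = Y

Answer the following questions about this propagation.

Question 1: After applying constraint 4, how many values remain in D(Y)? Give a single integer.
Constraint 1 (Y < X) on D(Y)={1,2,3,4,5} D(X)={1,3,4,5}: Y {1,2,3,4,5}->{1,2,3,4}; X {1,3,4,5}->{3,4,5}
Constraint 2 (X + Y = Z) on D(X)={3,4,5} D(Y)={1,2,3,4} D(Z)={1,3,4}: X {3,4,5}->{3}; Y {1,2,3,4}->{1}; Z {1,3,4}->{4}
Constraint 3 (Z != U) on D(Z)={4} D(U)={1,2,3,4,5}: U {1,2,3,4,5}->{1,2,3,5}
Constraint 4 (U + Z = Y) on D(U)={1,2,3,5} D(Z)={4} D(Y)={1}: U {1,2,3,5}->{}; Z {4}->{}; Y {1}->{}
So after constraint 4: D(Y)={}, size = 0

Answer: 0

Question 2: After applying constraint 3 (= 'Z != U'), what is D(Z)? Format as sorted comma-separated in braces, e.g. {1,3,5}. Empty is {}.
Answer: {4}

Derivation:
Constraint 1 (Y < X) on D(Y)={1,2,3,4,5} D(X)={1,3,4,5}: Y {1,2,3,4,5}->{1,2,3,4}; X {1,3,4,5}->{3,4,5}
Constraint 2 (X + Y = Z) on D(X)={3,4,5} D(Y)={1,2,3,4} D(Z)={1,3,4}: X {3,4,5}->{3}; Y {1,2,3,4}->{1}; Z {1,3,4}->{4}
Constraint 3 (Z != U) on D(Z)={4} D(U)={1,2,3,4,5}: U {1,2,3,4,5}->{1,2,3,5}
So after constraint 3: D(Z) = {4}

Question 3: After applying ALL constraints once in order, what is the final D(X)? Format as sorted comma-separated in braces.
Constraint 1 (Y < X) on D(Y)={1,2,3,4,5} D(X)={1,3,4,5}: Y {1,2,3,4,5}->{1,2,3,4}; X {1,3,4,5}->{3,4,5}
Constraint 2 (X + Y = Z) on D(X)={3,4,5} D(Y)={1,2,3,4} D(Z)={1,3,4}: X {3,4,5}->{3}; Y {1,2,3,4}->{1}; Z {1,3,4}->{4}
Constraint 3 (Z != U) on D(Z)={4} D(U)={1,2,3,4,5}: U {1,2,3,4,5}->{1,2,3,5}
Constraint 4 (U + Z = Y) on D(U)={1,2,3,5} D(Z)={4} D(Y)={1}: U {1,2,3,5}->{}; Z {4}->{}; Y {1}->{}
So after all 4 constraints: D(X) = {3}

Answer: {3}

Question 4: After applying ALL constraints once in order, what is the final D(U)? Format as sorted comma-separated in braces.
Answer: {}

Derivation:
Constraint 1 (Y < X) on D(Y)={1,2,3,4,5} D(X)={1,3,4,5}: Y {1,2,3,4,5}->{1,2,3,4}; X {1,3,4,5}->{3,4,5}
Constraint 2 (X + Y = Z) on D(X)={3,4,5} D(Y)={1,2,3,4} D(Z)={1,3,4}: X {3,4,5}->{3}; Y {1,2,3,4}->{1}; Z {1,3,4}->{4}
Constraint 3 (Z != U) on D(Z)={4} D(U)={1,2,3,4,5}: U {1,2,3,4,5}->{1,2,3,5}
Constraint 4 (U + Z = Y) on D(U)={1,2,3,5} D(Z)={4} D(Y)={1}: U {1,2,3,5}->{}; Z {4}->{}; Y {1}->{}
So after all 4 constraints: D(U) = {}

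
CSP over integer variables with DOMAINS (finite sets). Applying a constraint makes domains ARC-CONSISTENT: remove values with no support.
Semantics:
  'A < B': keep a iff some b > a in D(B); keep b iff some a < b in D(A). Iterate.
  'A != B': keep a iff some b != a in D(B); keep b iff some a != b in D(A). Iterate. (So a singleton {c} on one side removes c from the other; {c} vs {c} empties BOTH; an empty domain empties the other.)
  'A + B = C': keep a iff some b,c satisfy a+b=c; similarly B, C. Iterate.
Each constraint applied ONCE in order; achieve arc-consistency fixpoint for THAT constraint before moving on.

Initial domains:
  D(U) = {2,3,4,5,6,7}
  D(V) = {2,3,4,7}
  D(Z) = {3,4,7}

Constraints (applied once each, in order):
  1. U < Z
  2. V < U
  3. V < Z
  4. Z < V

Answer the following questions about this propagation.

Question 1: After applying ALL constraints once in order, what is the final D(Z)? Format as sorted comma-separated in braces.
Constraint 1 (U < Z) on D(U)={2,3,4,5,6,7} D(Z)={3,4,7}: U {2,3,4,5,6,7}->{2,3,4,5,6}
Constraint 2 (V < U) on D(V)={2,3,4,7} D(U)={2,3,4,5,6}: V {2,3,4,7}->{2,3,4}; U {2,3,4,5,6}->{3,4,5,6}
Constraint 3 (V < Z) on D(V)={2,3,4} D(Z)={3,4,7}: no change
Constraint 4 (Z < V) on D(Z)={3,4,7} D(V)={2,3,4}: Z {3,4,7}->{3}; V {2,3,4}->{4}
So after all 4 constraints: D(Z) = {3}

Answer: {3}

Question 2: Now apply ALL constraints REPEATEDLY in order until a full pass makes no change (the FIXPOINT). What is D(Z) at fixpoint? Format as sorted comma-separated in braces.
pass 0 (initial): D(Z)={3,4,7}
pass 1: U {2,3,4,5,6,7}->{3,4,5,6}; V {2,3,4,7}->{4}; Z {3,4,7}->{3}
pass 2: U {3,4,5,6}->{}; V {4}->{}; Z {3}->{}
pass 3: no change
Fixpoint after 3 passes: D(Z) = {}

Answer: {}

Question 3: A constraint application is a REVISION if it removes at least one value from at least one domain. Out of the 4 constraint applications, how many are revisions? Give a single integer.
Answer: 3

Derivation:
Constraint 1 (U < Z) on D(U)={2,3,4,5,6,7} D(Z)={3,4,7}: U {2,3,4,5,6,7}->{2,3,4,5,6} => REVISION
Constraint 2 (V < U) on D(V)={2,3,4,7} D(U)={2,3,4,5,6}: V {2,3,4,7}->{2,3,4}; U {2,3,4,5,6}->{3,4,5,6} => REVISION
Constraint 3 (V < Z) on D(V)={2,3,4} D(Z)={3,4,7}: no change => not a revision
Constraint 4 (Z < V) on D(Z)={3,4,7} D(V)={2,3,4}: Z {3,4,7}->{3}; V {2,3,4}->{4} => REVISION
Total revisions = 3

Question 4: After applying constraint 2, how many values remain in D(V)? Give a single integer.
Constraint 1 (U < Z) on D(U)={2,3,4,5,6,7} D(Z)={3,4,7}: U {2,3,4,5,6,7}->{2,3,4,5,6}
Constraint 2 (V < U) on D(V)={2,3,4,7} D(U)={2,3,4,5,6}: V {2,3,4,7}->{2,3,4}; U {2,3,4,5,6}->{3,4,5,6}
So after constraint 2: D(V)={2,3,4}, size = 3

Answer: 3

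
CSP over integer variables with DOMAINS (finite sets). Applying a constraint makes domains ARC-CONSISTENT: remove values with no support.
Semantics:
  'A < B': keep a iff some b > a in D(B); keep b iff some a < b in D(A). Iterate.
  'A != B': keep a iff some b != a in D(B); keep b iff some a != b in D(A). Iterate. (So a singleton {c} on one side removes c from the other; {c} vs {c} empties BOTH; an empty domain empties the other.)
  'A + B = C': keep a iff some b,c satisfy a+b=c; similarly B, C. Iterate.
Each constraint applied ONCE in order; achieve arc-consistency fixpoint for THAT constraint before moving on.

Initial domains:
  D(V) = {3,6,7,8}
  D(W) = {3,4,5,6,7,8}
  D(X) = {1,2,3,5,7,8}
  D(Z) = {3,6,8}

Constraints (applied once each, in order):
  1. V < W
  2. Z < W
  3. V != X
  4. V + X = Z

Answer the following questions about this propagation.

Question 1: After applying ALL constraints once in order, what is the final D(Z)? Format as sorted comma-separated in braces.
Answer: {6}

Derivation:
Constraint 1 (V < W) on D(V)={3,6,7,8} D(W)={3,4,5,6,7,8}: V {3,6,7,8}->{3,6,7}; W {3,4,5,6,7,8}->{4,5,6,7,8}
Constraint 2 (Z < W) on D(Z)={3,6,8} D(W)={4,5,6,7,8}: Z {3,6,8}->{3,6}
Constraint 3 (V != X) on D(V)={3,6,7} D(X)={1,2,3,5,7,8}: no change
Constraint 4 (V + X = Z) on D(V)={3,6,7} D(X)={1,2,3,5,7,8} D(Z)={3,6}: V {3,6,7}->{3}; X {1,2,3,5,7,8}->{3}; Z {3,6}->{6}
So after all 4 constraints: D(Z) = {6}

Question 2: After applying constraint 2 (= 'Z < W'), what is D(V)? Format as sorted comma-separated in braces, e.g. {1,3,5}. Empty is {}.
Answer: {3,6,7}

Derivation:
Constraint 1 (V < W) on D(V)={3,6,7,8} D(W)={3,4,5,6,7,8}: V {3,6,7,8}->{3,6,7}; W {3,4,5,6,7,8}->{4,5,6,7,8}
Constraint 2 (Z < W) on D(Z)={3,6,8} D(W)={4,5,6,7,8}: Z {3,6,8}->{3,6}
So after constraint 2: D(V) = {3,6,7}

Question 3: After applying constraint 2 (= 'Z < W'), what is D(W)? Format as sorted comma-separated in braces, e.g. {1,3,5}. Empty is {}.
Answer: {4,5,6,7,8}

Derivation:
Constraint 1 (V < W) on D(V)={3,6,7,8} D(W)={3,4,5,6,7,8}: V {3,6,7,8}->{3,6,7}; W {3,4,5,6,7,8}->{4,5,6,7,8}
Constraint 2 (Z < W) on D(Z)={3,6,8} D(W)={4,5,6,7,8}: Z {3,6,8}->{3,6}
So after constraint 2: D(W) = {4,5,6,7,8}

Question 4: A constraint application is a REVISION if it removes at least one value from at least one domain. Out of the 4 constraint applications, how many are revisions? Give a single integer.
Constraint 1 (V < W) on D(V)={3,6,7,8} D(W)={3,4,5,6,7,8}: V {3,6,7,8}->{3,6,7}; W {3,4,5,6,7,8}->{4,5,6,7,8} => REVISION
Constraint 2 (Z < W) on D(Z)={3,6,8} D(W)={4,5,6,7,8}: Z {3,6,8}->{3,6} => REVISION
Constraint 3 (V != X) on D(V)={3,6,7} D(X)={1,2,3,5,7,8}: no change => not a revision
Constraint 4 (V + X = Z) on D(V)={3,6,7} D(X)={1,2,3,5,7,8} D(Z)={3,6}: V {3,6,7}->{3}; X {1,2,3,5,7,8}->{3}; Z {3,6}->{6} => REVISION
Total revisions = 3

Answer: 3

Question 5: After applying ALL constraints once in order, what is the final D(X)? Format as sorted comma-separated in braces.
Constraint 1 (V < W) on D(V)={3,6,7,8} D(W)={3,4,5,6,7,8}: V {3,6,7,8}->{3,6,7}; W {3,4,5,6,7,8}->{4,5,6,7,8}
Constraint 2 (Z < W) on D(Z)={3,6,8} D(W)={4,5,6,7,8}: Z {3,6,8}->{3,6}
Constraint 3 (V != X) on D(V)={3,6,7} D(X)={1,2,3,5,7,8}: no change
Constraint 4 (V + X = Z) on D(V)={3,6,7} D(X)={1,2,3,5,7,8} D(Z)={3,6}: V {3,6,7}->{3}; X {1,2,3,5,7,8}->{3}; Z {3,6}->{6}
So after all 4 constraints: D(X) = {3}

Answer: {3}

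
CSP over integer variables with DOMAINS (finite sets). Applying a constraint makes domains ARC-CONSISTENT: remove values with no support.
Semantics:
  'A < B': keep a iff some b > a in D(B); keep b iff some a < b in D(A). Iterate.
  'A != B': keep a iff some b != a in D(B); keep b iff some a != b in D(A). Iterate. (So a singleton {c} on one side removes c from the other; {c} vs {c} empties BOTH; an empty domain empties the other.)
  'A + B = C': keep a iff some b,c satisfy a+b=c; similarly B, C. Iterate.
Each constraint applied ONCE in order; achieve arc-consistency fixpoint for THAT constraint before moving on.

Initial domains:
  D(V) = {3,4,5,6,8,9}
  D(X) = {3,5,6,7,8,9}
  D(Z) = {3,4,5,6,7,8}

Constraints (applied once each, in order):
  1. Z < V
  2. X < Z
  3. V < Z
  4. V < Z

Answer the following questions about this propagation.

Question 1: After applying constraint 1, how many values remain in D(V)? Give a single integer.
Answer: 5

Derivation:
Constraint 1 (Z < V) on D(Z)={3,4,5,6,7,8} D(V)={3,4,5,6,8,9}: V {3,4,5,6,8,9}->{4,5,6,8,9}
So after constraint 1: D(V)={4,5,6,8,9}, size = 5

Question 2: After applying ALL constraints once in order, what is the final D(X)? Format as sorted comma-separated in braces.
Constraint 1 (Z < V) on D(Z)={3,4,5,6,7,8} D(V)={3,4,5,6,8,9}: V {3,4,5,6,8,9}->{4,5,6,8,9}
Constraint 2 (X < Z) on D(X)={3,5,6,7,8,9} D(Z)={3,4,5,6,7,8}: X {3,5,6,7,8,9}->{3,5,6,7}; Z {3,4,5,6,7,8}->{4,5,6,7,8}
Constraint 3 (V < Z) on D(V)={4,5,6,8,9} D(Z)={4,5,6,7,8}: V {4,5,6,8,9}->{4,5,6}; Z {4,5,6,7,8}->{5,6,7,8}
Constraint 4 (V < Z) on D(V)={4,5,6} D(Z)={5,6,7,8}: no change
So after all 4 constraints: D(X) = {3,5,6,7}

Answer: {3,5,6,7}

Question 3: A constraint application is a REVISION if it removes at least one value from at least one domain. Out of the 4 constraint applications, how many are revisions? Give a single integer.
Answer: 3

Derivation:
Constraint 1 (Z < V) on D(Z)={3,4,5,6,7,8} D(V)={3,4,5,6,8,9}: V {3,4,5,6,8,9}->{4,5,6,8,9} => REVISION
Constraint 2 (X < Z) on D(X)={3,5,6,7,8,9} D(Z)={3,4,5,6,7,8}: X {3,5,6,7,8,9}->{3,5,6,7}; Z {3,4,5,6,7,8}->{4,5,6,7,8} => REVISION
Constraint 3 (V < Z) on D(V)={4,5,6,8,9} D(Z)={4,5,6,7,8}: V {4,5,6,8,9}->{4,5,6}; Z {4,5,6,7,8}->{5,6,7,8} => REVISION
Constraint 4 (V < Z) on D(V)={4,5,6} D(Z)={5,6,7,8}: no change => not a revision
Total revisions = 3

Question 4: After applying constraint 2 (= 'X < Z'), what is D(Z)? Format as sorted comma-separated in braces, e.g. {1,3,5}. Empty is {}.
Answer: {4,5,6,7,8}

Derivation:
Constraint 1 (Z < V) on D(Z)={3,4,5,6,7,8} D(V)={3,4,5,6,8,9}: V {3,4,5,6,8,9}->{4,5,6,8,9}
Constraint 2 (X < Z) on D(X)={3,5,6,7,8,9} D(Z)={3,4,5,6,7,8}: X {3,5,6,7,8,9}->{3,5,6,7}; Z {3,4,5,6,7,8}->{4,5,6,7,8}
So after constraint 2: D(Z) = {4,5,6,7,8}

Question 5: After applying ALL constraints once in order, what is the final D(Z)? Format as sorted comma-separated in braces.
Answer: {5,6,7,8}

Derivation:
Constraint 1 (Z < V) on D(Z)={3,4,5,6,7,8} D(V)={3,4,5,6,8,9}: V {3,4,5,6,8,9}->{4,5,6,8,9}
Constraint 2 (X < Z) on D(X)={3,5,6,7,8,9} D(Z)={3,4,5,6,7,8}: X {3,5,6,7,8,9}->{3,5,6,7}; Z {3,4,5,6,7,8}->{4,5,6,7,8}
Constraint 3 (V < Z) on D(V)={4,5,6,8,9} D(Z)={4,5,6,7,8}: V {4,5,6,8,9}->{4,5,6}; Z {4,5,6,7,8}->{5,6,7,8}
Constraint 4 (V < Z) on D(V)={4,5,6} D(Z)={5,6,7,8}: no change
So after all 4 constraints: D(Z) = {5,6,7,8}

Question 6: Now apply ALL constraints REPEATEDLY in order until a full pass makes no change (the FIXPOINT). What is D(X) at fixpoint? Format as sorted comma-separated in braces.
pass 0 (initial): D(X)={3,5,6,7,8,9}
pass 1: V {3,4,5,6,8,9}->{4,5,6}; X {3,5,6,7,8,9}->{3,5,6,7}; Z {3,4,5,6,7,8}->{5,6,7,8}
pass 2: V {4,5,6}->{}; X {3,5,6,7}->{3}; Z {5,6,7,8}->{}
pass 3: X {3}->{}
pass 4: no change
Fixpoint after 4 passes: D(X) = {}

Answer: {}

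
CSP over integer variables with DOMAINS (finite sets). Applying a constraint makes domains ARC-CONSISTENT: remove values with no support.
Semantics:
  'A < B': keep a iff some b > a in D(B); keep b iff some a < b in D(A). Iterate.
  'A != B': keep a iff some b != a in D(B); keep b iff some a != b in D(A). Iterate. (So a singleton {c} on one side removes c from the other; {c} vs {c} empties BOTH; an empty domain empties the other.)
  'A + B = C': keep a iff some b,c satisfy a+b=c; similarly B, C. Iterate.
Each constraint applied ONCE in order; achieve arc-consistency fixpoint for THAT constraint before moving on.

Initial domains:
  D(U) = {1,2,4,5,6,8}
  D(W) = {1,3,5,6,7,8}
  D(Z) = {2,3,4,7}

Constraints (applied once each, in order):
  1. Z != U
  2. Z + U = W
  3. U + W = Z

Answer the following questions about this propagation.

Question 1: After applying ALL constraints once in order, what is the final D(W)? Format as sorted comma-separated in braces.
Constraint 1 (Z != U) on D(Z)={2,3,4,7} D(U)={1,2,4,5,6,8}: no change
Constraint 2 (Z + U = W) on D(Z)={2,3,4,7} D(U)={1,2,4,5,6,8} D(W)={1,3,5,6,7,8}: U {1,2,4,5,6,8}->{1,2,4,5,6}; W {1,3,5,6,7,8}->{3,5,6,7,8}
Constraint 3 (U + W = Z) on D(U)={1,2,4,5,6} D(W)={3,5,6,7,8} D(Z)={2,3,4,7}: U {1,2,4,5,6}->{1,2,4}; W {3,5,6,7,8}->{3,5,6}; Z {2,3,4,7}->{4,7}
So after all 3 constraints: D(W) = {3,5,6}

Answer: {3,5,6}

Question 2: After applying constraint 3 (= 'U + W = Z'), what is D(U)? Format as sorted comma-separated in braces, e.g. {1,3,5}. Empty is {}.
Answer: {1,2,4}

Derivation:
Constraint 1 (Z != U) on D(Z)={2,3,4,7} D(U)={1,2,4,5,6,8}: no change
Constraint 2 (Z + U = W) on D(Z)={2,3,4,7} D(U)={1,2,4,5,6,8} D(W)={1,3,5,6,7,8}: U {1,2,4,5,6,8}->{1,2,4,5,6}; W {1,3,5,6,7,8}->{3,5,6,7,8}
Constraint 3 (U + W = Z) on D(U)={1,2,4,5,6} D(W)={3,5,6,7,8} D(Z)={2,3,4,7}: U {1,2,4,5,6}->{1,2,4}; W {3,5,6,7,8}->{3,5,6}; Z {2,3,4,7}->{4,7}
So after constraint 3: D(U) = {1,2,4}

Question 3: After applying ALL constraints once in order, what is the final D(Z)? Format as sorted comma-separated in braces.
Constraint 1 (Z != U) on D(Z)={2,3,4,7} D(U)={1,2,4,5,6,8}: no change
Constraint 2 (Z + U = W) on D(Z)={2,3,4,7} D(U)={1,2,4,5,6,8} D(W)={1,3,5,6,7,8}: U {1,2,4,5,6,8}->{1,2,4,5,6}; W {1,3,5,6,7,8}->{3,5,6,7,8}
Constraint 3 (U + W = Z) on D(U)={1,2,4,5,6} D(W)={3,5,6,7,8} D(Z)={2,3,4,7}: U {1,2,4,5,6}->{1,2,4}; W {3,5,6,7,8}->{3,5,6}; Z {2,3,4,7}->{4,7}
So after all 3 constraints: D(Z) = {4,7}

Answer: {4,7}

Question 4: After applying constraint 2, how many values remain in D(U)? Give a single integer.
Constraint 1 (Z != U) on D(Z)={2,3,4,7} D(U)={1,2,4,5,6,8}: no change
Constraint 2 (Z + U = W) on D(Z)={2,3,4,7} D(U)={1,2,4,5,6,8} D(W)={1,3,5,6,7,8}: U {1,2,4,5,6,8}->{1,2,4,5,6}; W {1,3,5,6,7,8}->{3,5,6,7,8}
So after constraint 2: D(U)={1,2,4,5,6}, size = 5

Answer: 5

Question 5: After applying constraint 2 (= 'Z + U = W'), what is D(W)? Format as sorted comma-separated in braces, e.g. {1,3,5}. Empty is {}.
Answer: {3,5,6,7,8}

Derivation:
Constraint 1 (Z != U) on D(Z)={2,3,4,7} D(U)={1,2,4,5,6,8}: no change
Constraint 2 (Z + U = W) on D(Z)={2,3,4,7} D(U)={1,2,4,5,6,8} D(W)={1,3,5,6,7,8}: U {1,2,4,5,6,8}->{1,2,4,5,6}; W {1,3,5,6,7,8}->{3,5,6,7,8}
So after constraint 2: D(W) = {3,5,6,7,8}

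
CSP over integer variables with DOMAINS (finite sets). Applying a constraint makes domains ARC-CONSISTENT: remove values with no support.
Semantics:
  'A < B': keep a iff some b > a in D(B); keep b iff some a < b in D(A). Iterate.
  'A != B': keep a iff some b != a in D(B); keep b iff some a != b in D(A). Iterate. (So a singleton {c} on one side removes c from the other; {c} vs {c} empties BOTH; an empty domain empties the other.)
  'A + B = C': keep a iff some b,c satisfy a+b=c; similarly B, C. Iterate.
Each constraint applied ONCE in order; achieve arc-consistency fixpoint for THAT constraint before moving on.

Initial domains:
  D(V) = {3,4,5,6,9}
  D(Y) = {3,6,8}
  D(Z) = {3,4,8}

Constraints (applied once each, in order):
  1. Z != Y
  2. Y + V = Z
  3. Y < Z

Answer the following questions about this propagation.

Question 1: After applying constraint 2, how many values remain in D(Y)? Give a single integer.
Answer: 1

Derivation:
Constraint 1 (Z != Y) on D(Z)={3,4,8} D(Y)={3,6,8}: no change
Constraint 2 (Y + V = Z) on D(Y)={3,6,8} D(V)={3,4,5,6,9} D(Z)={3,4,8}: Y {3,6,8}->{3}; V {3,4,5,6,9}->{5}; Z {3,4,8}->{8}
So after constraint 2: D(Y)={3}, size = 1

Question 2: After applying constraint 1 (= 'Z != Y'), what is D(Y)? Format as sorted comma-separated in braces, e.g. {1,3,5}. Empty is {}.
Constraint 1 (Z != Y) on D(Z)={3,4,8} D(Y)={3,6,8}: no change
So after constraint 1: D(Y) = {3,6,8}

Answer: {3,6,8}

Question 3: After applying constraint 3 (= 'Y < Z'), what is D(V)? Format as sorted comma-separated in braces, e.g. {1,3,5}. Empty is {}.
Answer: {5}

Derivation:
Constraint 1 (Z != Y) on D(Z)={3,4,8} D(Y)={3,6,8}: no change
Constraint 2 (Y + V = Z) on D(Y)={3,6,8} D(V)={3,4,5,6,9} D(Z)={3,4,8}: Y {3,6,8}->{3}; V {3,4,5,6,9}->{5}; Z {3,4,8}->{8}
Constraint 3 (Y < Z) on D(Y)={3} D(Z)={8}: no change
So after constraint 3: D(V) = {5}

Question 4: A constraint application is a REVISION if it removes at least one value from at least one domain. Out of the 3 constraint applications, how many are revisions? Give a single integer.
Constraint 1 (Z != Y) on D(Z)={3,4,8} D(Y)={3,6,8}: no change => not a revision
Constraint 2 (Y + V = Z) on D(Y)={3,6,8} D(V)={3,4,5,6,9} D(Z)={3,4,8}: Y {3,6,8}->{3}; V {3,4,5,6,9}->{5}; Z {3,4,8}->{8} => REVISION
Constraint 3 (Y < Z) on D(Y)={3} D(Z)={8}: no change => not a revision
Total revisions = 1

Answer: 1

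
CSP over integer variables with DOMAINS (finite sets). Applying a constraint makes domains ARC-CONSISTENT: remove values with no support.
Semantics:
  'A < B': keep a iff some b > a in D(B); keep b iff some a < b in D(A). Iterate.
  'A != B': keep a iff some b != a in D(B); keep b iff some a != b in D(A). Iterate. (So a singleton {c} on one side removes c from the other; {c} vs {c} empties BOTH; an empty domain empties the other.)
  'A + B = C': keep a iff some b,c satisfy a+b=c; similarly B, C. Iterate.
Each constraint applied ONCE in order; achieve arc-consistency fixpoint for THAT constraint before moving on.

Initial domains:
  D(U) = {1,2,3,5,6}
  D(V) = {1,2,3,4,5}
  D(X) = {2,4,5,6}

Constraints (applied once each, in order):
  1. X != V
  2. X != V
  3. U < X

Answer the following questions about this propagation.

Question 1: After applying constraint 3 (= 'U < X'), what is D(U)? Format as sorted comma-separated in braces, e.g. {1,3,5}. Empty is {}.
Constraint 1 (X != V) on D(X)={2,4,5,6} D(V)={1,2,3,4,5}: no change
Constraint 2 (X != V) on D(X)={2,4,5,6} D(V)={1,2,3,4,5}: no change
Constraint 3 (U < X) on D(U)={1,2,3,5,6} D(X)={2,4,5,6}: U {1,2,3,5,6}->{1,2,3,5}
So after constraint 3: D(U) = {1,2,3,5}

Answer: {1,2,3,5}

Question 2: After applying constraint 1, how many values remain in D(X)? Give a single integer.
Answer: 4

Derivation:
Constraint 1 (X != V) on D(X)={2,4,5,6} D(V)={1,2,3,4,5}: no change
So after constraint 1: D(X)={2,4,5,6}, size = 4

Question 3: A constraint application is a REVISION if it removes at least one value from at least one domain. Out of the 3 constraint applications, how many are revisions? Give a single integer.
Constraint 1 (X != V) on D(X)={2,4,5,6} D(V)={1,2,3,4,5}: no change => not a revision
Constraint 2 (X != V) on D(X)={2,4,5,6} D(V)={1,2,3,4,5}: no change => not a revision
Constraint 3 (U < X) on D(U)={1,2,3,5,6} D(X)={2,4,5,6}: U {1,2,3,5,6}->{1,2,3,5} => REVISION
Total revisions = 1

Answer: 1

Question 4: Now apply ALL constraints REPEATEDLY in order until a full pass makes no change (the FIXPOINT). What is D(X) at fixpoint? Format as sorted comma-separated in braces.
pass 0 (initial): D(X)={2,4,5,6}
pass 1: U {1,2,3,5,6}->{1,2,3,5}
pass 2: no change
Fixpoint after 2 passes: D(X) = {2,4,5,6}

Answer: {2,4,5,6}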